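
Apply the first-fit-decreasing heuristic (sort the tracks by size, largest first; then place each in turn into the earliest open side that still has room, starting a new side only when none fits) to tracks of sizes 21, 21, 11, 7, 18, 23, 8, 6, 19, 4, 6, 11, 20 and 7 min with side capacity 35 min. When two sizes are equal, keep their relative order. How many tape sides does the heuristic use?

Sorted descending: 23, 21, 21, 20, 19, 18, 11, 11, 8, 7, 7, 6, 6, 4.
  23 → side 1 (new)  [load 23/35]
  21 → side 2 (new)  [load 21/35]
  21 → side 3 (new)  [load 21/35]
  20 → side 4 (new)  [load 20/35]
  19 → side 5 (new)  [load 19/35]
  18 → side 6 (new)  [load 18/35]
  11 → side 1  [load 34/35]
  11 → side 2  [load 32/35]
  8 → side 3  [load 29/35]
  7 → side 4  [load 27/35]
  7 → side 4  [load 34/35]
  6 → side 3  [load 35/35]
  6 → side 5  [load 25/35]
  4 → side 5  [load 29/35]
6 tape sides opened.

6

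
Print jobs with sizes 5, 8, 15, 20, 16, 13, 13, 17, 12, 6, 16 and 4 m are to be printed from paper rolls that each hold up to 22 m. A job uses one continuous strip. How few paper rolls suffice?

Total = 20 + 17 + 16 + 16 + 15 + 13 + 13 + 12 + 8 + 6 + 5 + 4 = 145 m.
Lower bound: ⌈145/22⌉ = 7 paper rolls.
Also, 8 print jobs each exceed 11 m, and no two of those can share a roll, so at least 8 paper rolls are needed.
A packing using 8 paper rolls:
  roll 1: 20 = 20
  roll 2: 17 + 5 = 22
  roll 3: 16 + 6 = 22
  roll 4: 16 + 4 = 20
  roll 5: 15 = 15
  roll 6: 13 + 8 = 21
  roll 7: 13 = 13
  roll 8: 12 = 12
This matches the lower bound, so 8 is optimal.

8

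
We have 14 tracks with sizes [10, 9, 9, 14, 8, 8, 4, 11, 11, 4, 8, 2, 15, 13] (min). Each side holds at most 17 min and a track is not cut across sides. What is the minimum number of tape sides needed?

Total = 15 + 14 + 13 + 11 + 11 + 10 + 9 + 9 + 8 + 8 + 8 + 4 + 4 + 2 = 126 min.
Lower bound: ⌈126/17⌉ = 8 tape sides.
A packing using 9 tape sides:
  side 1: 15 + 2 = 17
  side 2: 14 = 14
  side 3: 13 + 4 = 17
  side 4: 11 + 4 = 15
  side 5: 11 = 11
  side 6: 10 = 10
  side 7: 9 + 8 = 17
  side 8: 9 + 8 = 17
  side 9: 8 = 8
No arrangement into 8 tape sides stays within capacity, so 9 is optimal.

9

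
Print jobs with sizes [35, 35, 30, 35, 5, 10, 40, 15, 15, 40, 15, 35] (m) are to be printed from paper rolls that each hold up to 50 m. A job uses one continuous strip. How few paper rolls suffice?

Total = 40 + 40 + 35 + 35 + 35 + 35 + 30 + 15 + 15 + 15 + 10 + 5 = 310 m.
Lower bound: ⌈310/50⌉ = 7 paper rolls.
A packing using 7 paper rolls:
  roll 1: 40 + 10 = 50
  roll 2: 40 + 5 = 45
  roll 3: 35 + 15 = 50
  roll 4: 35 + 15 = 50
  roll 5: 35 + 15 = 50
  roll 6: 35 = 35
  roll 7: 30 = 30
This matches the lower bound, so 7 is optimal.

7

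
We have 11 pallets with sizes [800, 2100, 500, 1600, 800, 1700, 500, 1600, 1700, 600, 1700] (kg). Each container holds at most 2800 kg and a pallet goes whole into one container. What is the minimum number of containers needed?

Total = 2100 + 1700 + 1700 + 1700 + 1600 + 1600 + 800 + 800 + 600 + 500 + 500 = 13600 kg.
Lower bound: ⌈13600/2800⌉ = 5 containers.
Also, 6 pallets each exceed 1400 kg, and no two of those can share a container, so at least 6 containers are needed.
A packing using 6 containers:
  container 1: 2100 + 600 = 2700
  container 2: 1700 + 800 = 2500
  container 3: 1700 + 800 = 2500
  container 4: 1700 + 500 + 500 = 2700
  container 5: 1600 = 1600
  container 6: 1600 = 1600
This matches the lower bound, so 6 is optimal.

6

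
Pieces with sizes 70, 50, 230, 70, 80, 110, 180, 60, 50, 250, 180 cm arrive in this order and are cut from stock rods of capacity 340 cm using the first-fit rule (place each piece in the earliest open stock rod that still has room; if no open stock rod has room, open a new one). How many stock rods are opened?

5

  70 → stock rod 1 (new)  [load 70/340]
  50 → stock rod 1  [load 120/340]
  230 → stock rod 2 (new)  [load 230/340]
  70 → stock rod 1  [load 190/340]
  80 → stock rod 1  [load 270/340]
  110 → stock rod 2  [load 340/340]
  180 → stock rod 3 (new)  [load 180/340]
  60 → stock rod 1  [load 330/340]
  50 → stock rod 3  [load 230/340]
  250 → stock rod 4 (new)  [load 250/340]
  180 → stock rod 5 (new)  [load 180/340]
5 stock rods opened.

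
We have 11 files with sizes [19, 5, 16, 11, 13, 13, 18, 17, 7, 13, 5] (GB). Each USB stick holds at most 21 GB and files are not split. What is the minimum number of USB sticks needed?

Total = 19 + 18 + 17 + 16 + 13 + 13 + 13 + 11 + 7 + 5 + 5 = 137 GB.
Lower bound: ⌈137/21⌉ = 7 USB sticks.
Also, 8 files each exceed 21/2 GB, and no two of those can share a USB stick, so at least 8 USB sticks are needed.
A packing using 8 USB sticks:
  USB stick 1: 19 = 19
  USB stick 2: 18 = 18
  USB stick 3: 17 = 17
  USB stick 4: 16 + 5 = 21
  USB stick 5: 13 + 7 = 20
  USB stick 6: 13 + 5 = 18
  USB stick 7: 13 = 13
  USB stick 8: 11 = 11
This matches the lower bound, so 8 is optimal.

8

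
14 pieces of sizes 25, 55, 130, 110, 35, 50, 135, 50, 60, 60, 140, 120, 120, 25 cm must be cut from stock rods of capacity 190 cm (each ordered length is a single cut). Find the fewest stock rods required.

6

Total = 140 + 135 + 130 + 120 + 120 + 110 + 60 + 60 + 55 + 50 + 50 + 35 + 25 + 25 = 1115 cm.
Lower bound: ⌈1115/190⌉ = 6 stock rods.
A packing using 6 stock rods:
  stock rod 1: 140 + 50 = 190
  stock rod 2: 135 + 55 = 190
  stock rod 3: 130 + 60 = 190
  stock rod 4: 120 + 60 = 180
  stock rod 5: 120 + 35 + 25 = 180
  stock rod 6: 110 + 50 + 25 = 185
This matches the lower bound, so 6 is optimal.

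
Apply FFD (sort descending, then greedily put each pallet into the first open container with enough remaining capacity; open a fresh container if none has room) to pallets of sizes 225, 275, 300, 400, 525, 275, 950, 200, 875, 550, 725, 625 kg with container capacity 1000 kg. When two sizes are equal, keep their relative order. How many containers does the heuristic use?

7

Sorted descending: 950, 875, 725, 625, 550, 525, 400, 300, 275, 275, 225, 200.
  950 → container 1 (new)  [load 950/1000]
  875 → container 2 (new)  [load 875/1000]
  725 → container 3 (new)  [load 725/1000]
  625 → container 4 (new)  [load 625/1000]
  550 → container 5 (new)  [load 550/1000]
  525 → container 6 (new)  [load 525/1000]
  400 → container 5  [load 950/1000]
  300 → container 4  [load 925/1000]
  275 → container 3  [load 1000/1000]
  275 → container 6  [load 800/1000]
  225 → container 7 (new)  [load 225/1000]
  200 → container 6  [load 1000/1000]
7 containers opened.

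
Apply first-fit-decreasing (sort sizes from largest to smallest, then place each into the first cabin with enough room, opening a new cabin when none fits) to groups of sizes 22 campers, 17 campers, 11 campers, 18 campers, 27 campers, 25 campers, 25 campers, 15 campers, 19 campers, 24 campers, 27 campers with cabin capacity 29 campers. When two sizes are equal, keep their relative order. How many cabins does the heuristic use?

10

Sorted descending: 27, 27, 25, 25, 24, 22, 19, 18, 17, 15, 11.
  27 → cabin 1 (new)  [load 27/29]
  27 → cabin 2 (new)  [load 27/29]
  25 → cabin 3 (new)  [load 25/29]
  25 → cabin 4 (new)  [load 25/29]
  24 → cabin 5 (new)  [load 24/29]
  22 → cabin 6 (new)  [load 22/29]
  19 → cabin 7 (new)  [load 19/29]
  18 → cabin 8 (new)  [load 18/29]
  17 → cabin 9 (new)  [load 17/29]
  15 → cabin 10 (new)  [load 15/29]
  11 → cabin 8  [load 29/29]
10 cabins opened.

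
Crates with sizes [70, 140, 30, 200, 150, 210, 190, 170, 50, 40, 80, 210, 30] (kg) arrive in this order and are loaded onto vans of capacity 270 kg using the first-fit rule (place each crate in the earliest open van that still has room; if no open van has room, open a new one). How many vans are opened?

  70 → van 1 (new)  [load 70/270]
  140 → van 1  [load 210/270]
  30 → van 1  [load 240/270]
  200 → van 2 (new)  [load 200/270]
  150 → van 3 (new)  [load 150/270]
  210 → van 4 (new)  [load 210/270]
  190 → van 5 (new)  [load 190/270]
  170 → van 6 (new)  [load 170/270]
  50 → van 2  [load 250/270]
  40 → van 3  [load 190/270]
  80 → van 3  [load 270/270]
  210 → van 7 (new)  [load 210/270]
  30 → van 1  [load 270/270]
7 vans opened.

7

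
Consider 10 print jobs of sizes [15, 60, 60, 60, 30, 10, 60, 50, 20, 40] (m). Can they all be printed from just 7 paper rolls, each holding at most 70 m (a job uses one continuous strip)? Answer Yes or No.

Yes

A valid assignment using 7 paper rolls:
  roll 1: 60 + 10 = 70
  roll 2: 60 = 60
  roll 3: 60 = 60
  roll 4: 60 = 60
  roll 5: 50 + 20 = 70
  roll 6: 40 + 30 = 70
  roll 7: 15 = 15
Every load is within 70 m, so 7 paper rolls suffice.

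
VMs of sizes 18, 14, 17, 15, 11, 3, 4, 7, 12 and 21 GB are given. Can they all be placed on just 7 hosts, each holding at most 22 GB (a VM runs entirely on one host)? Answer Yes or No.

A valid assignment using 7 hosts:
  host 1: 21 = 21
  host 2: 18 + 4 = 22
  host 3: 17 + 3 = 20
  host 4: 15 + 7 = 22
  host 5: 14 = 14
  host 6: 12 = 12
  host 7: 11 = 11
Every load is within 22 GB, so 7 hosts suffice.

Yes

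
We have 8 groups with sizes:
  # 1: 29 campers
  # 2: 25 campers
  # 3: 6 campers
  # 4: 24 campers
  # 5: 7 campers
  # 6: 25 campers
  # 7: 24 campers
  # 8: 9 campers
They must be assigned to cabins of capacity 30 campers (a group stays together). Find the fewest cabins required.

6

Total = 29 + 25 + 25 + 24 + 24 + 9 + 7 + 6 = 149 campers.
Lower bound: ⌈149/30⌉ = 5 cabins.
A packing using 6 cabins:
  cabin 1: 29 = 29
  cabin 2: 25 = 25
  cabin 3: 25 = 25
  cabin 4: 24 + 6 = 30
  cabin 5: 24 = 24
  cabin 6: 9 + 7 = 16
No arrangement into 5 cabins stays within capacity, so 6 is optimal.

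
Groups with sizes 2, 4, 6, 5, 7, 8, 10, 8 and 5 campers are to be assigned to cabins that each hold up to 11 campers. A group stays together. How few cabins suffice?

6

Total = 10 + 8 + 8 + 7 + 6 + 5 + 5 + 4 + 2 = 55 campers.
Lower bound: ⌈55/11⌉ = 5 cabins.
A packing using 6 cabins:
  cabin 1: 10 = 10
  cabin 2: 8 + 2 = 10
  cabin 3: 8 = 8
  cabin 4: 7 + 4 = 11
  cabin 5: 6 + 5 = 11
  cabin 6: 5 = 5
No arrangement into 5 cabins stays within capacity, so 6 is optimal.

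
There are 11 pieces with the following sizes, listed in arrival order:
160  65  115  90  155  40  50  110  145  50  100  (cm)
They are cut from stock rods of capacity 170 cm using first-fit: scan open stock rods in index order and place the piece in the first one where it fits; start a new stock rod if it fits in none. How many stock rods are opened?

7

  160 → stock rod 1 (new)  [load 160/170]
  65 → stock rod 2 (new)  [load 65/170]
  115 → stock rod 3 (new)  [load 115/170]
  90 → stock rod 2  [load 155/170]
  155 → stock rod 4 (new)  [load 155/170]
  40 → stock rod 3  [load 155/170]
  50 → stock rod 5 (new)  [load 50/170]
  110 → stock rod 5  [load 160/170]
  145 → stock rod 6 (new)  [load 145/170]
  50 → stock rod 7 (new)  [load 50/170]
  100 → stock rod 7  [load 150/170]
7 stock rods opened.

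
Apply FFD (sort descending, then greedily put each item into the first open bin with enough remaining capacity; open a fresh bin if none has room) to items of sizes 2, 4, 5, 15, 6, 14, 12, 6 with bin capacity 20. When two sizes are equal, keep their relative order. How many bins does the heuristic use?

4

Sorted descending: 15, 14, 12, 6, 6, 5, 4, 2.
  15 → bin 1 (new)  [load 15/20]
  14 → bin 2 (new)  [load 14/20]
  12 → bin 3 (new)  [load 12/20]
  6 → bin 2  [load 20/20]
  6 → bin 3  [load 18/20]
  5 → bin 1  [load 20/20]
  4 → bin 4 (new)  [load 4/20]
  2 → bin 3  [load 20/20]
4 bins opened.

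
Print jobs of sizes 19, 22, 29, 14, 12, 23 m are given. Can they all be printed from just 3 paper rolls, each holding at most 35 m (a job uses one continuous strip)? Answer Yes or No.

Total = 119 m; ⌈119/35⌉ = 4.
At least 4 paper rolls are required, but only 3 are allowed.

No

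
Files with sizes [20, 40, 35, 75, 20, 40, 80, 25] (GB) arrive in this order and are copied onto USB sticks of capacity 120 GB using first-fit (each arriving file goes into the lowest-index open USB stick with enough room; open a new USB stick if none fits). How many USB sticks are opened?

  20 → USB stick 1 (new)  [load 20/120]
  40 → USB stick 1  [load 60/120]
  35 → USB stick 1  [load 95/120]
  75 → USB stick 2 (new)  [load 75/120]
  20 → USB stick 1  [load 115/120]
  40 → USB stick 2  [load 115/120]
  80 → USB stick 3 (new)  [load 80/120]
  25 → USB stick 3  [load 105/120]
3 USB sticks opened.

3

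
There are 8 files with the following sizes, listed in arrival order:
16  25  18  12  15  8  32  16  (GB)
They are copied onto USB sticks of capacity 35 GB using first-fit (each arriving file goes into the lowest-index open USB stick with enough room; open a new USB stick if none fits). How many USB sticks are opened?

5

  16 → USB stick 1 (new)  [load 16/35]
  25 → USB stick 2 (new)  [load 25/35]
  18 → USB stick 1  [load 34/35]
  12 → USB stick 3 (new)  [load 12/35]
  15 → USB stick 3  [load 27/35]
  8 → USB stick 2  [load 33/35]
  32 → USB stick 4 (new)  [load 32/35]
  16 → USB stick 5 (new)  [load 16/35]
5 USB sticks opened.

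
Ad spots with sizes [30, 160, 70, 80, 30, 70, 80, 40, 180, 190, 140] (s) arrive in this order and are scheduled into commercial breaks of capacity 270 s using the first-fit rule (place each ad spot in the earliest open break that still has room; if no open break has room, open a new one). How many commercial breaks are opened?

  30 → break 1 (new)  [load 30/270]
  160 → break 1  [load 190/270]
  70 → break 1  [load 260/270]
  80 → break 2 (new)  [load 80/270]
  30 → break 2  [load 110/270]
  70 → break 2  [load 180/270]
  80 → break 2  [load 260/270]
  40 → break 3 (new)  [load 40/270]
  180 → break 3  [load 220/270]
  190 → break 4 (new)  [load 190/270]
  140 → break 5 (new)  [load 140/270]
5 commercial breaks opened.

5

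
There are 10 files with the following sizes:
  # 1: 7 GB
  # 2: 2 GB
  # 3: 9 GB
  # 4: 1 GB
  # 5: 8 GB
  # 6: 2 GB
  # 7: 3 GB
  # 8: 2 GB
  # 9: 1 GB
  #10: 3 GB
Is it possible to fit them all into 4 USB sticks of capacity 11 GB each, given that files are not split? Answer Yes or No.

Yes

A valid assignment using 4 USB sticks:
  USB stick 1: 9 + 2 = 11
  USB stick 2: 8 + 3 = 11
  USB stick 3: 7 + 3 + 1 = 11
  USB stick 4: 2 + 2 + 1 = 5
Every load is within 11 GB, so 4 USB sticks suffice.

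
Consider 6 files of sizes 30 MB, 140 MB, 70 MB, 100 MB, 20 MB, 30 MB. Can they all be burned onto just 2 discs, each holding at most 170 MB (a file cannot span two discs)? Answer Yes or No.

Total = 390 MB; ⌈390/170⌉ = 3.
At least 3 discs are required, but only 2 are allowed.

No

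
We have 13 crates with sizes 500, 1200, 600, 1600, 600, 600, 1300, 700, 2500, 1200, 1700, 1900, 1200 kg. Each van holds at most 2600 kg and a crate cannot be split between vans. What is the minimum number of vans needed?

7

Total = 2500 + 1900 + 1700 + 1600 + 1300 + 1200 + 1200 + 1200 + 700 + 600 + 600 + 600 + 500 = 15600 kg.
Lower bound: ⌈15600/2600⌉ = 6 vans.
A packing using 7 vans:
  van 1: 2500 = 2500
  van 2: 1900 + 700 = 2600
  van 3: 1700 + 600 = 2300
  van 4: 1600 + 600 = 2200
  van 5: 1300 + 1200 = 2500
  van 6: 1200 + 1200 = 2400
  van 7: 600 + 500 = 1100
No arrangement into 6 vans stays within capacity, so 7 is optimal.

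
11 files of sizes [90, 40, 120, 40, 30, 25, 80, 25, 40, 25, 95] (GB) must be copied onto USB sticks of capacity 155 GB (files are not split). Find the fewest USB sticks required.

Total = 120 + 95 + 90 + 80 + 40 + 40 + 40 + 30 + 25 + 25 + 25 = 610 GB.
Lower bound: ⌈610/155⌉ = 4 USB sticks.
A packing using 5 USB sticks:
  USB stick 1: 120 + 30 = 150
  USB stick 2: 95 + 40 = 135
  USB stick 3: 90 + 40 + 25 = 155
  USB stick 4: 80 + 40 + 25 = 145
  USB stick 5: 25 = 25
No arrangement into 4 USB sticks stays within capacity, so 5 is optimal.

5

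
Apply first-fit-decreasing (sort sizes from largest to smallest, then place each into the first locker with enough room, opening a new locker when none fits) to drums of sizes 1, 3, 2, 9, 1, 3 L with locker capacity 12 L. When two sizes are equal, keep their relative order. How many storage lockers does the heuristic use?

Sorted descending: 9, 3, 3, 2, 1, 1.
  9 → locker 1 (new)  [load 9/12]
  3 → locker 1  [load 12/12]
  3 → locker 2 (new)  [load 3/12]
  2 → locker 2  [load 5/12]
  1 → locker 2  [load 6/12]
  1 → locker 2  [load 7/12]
2 storage lockers opened.

2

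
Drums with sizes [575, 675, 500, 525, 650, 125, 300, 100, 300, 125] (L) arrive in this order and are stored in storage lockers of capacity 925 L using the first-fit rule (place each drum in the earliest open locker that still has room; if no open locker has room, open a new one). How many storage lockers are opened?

  575 → locker 1 (new)  [load 575/925]
  675 → locker 2 (new)  [load 675/925]
  500 → locker 3 (new)  [load 500/925]
  525 → locker 4 (new)  [load 525/925]
  650 → locker 5 (new)  [load 650/925]
  125 → locker 1  [load 700/925]
  300 → locker 3  [load 800/925]
  100 → locker 1  [load 800/925]
  300 → locker 4  [load 825/925]
  125 → locker 1  [load 925/925]
5 storage lockers opened.

5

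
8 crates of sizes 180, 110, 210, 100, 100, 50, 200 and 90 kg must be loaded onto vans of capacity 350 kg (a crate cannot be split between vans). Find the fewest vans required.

Total = 210 + 200 + 180 + 110 + 100 + 100 + 90 + 50 = 1040 kg.
Lower bound: ⌈1040/350⌉ = 3 vans.
A packing using 4 vans:
  van 1: 210 + 110 = 320
  van 2: 200 + 100 + 50 = 350
  van 3: 180 + 100 = 280
  van 4: 90 = 90
No arrangement into 3 vans stays within capacity, so 4 is optimal.

4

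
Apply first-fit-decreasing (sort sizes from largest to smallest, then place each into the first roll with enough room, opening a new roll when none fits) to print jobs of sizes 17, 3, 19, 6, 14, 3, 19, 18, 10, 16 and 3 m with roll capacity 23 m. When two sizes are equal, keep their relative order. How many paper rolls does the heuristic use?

7

Sorted descending: 19, 19, 18, 17, 16, 14, 10, 6, 3, 3, 3.
  19 → roll 1 (new)  [load 19/23]
  19 → roll 2 (new)  [load 19/23]
  18 → roll 3 (new)  [load 18/23]
  17 → roll 4 (new)  [load 17/23]
  16 → roll 5 (new)  [load 16/23]
  14 → roll 6 (new)  [load 14/23]
  10 → roll 7 (new)  [load 10/23]
  6 → roll 4  [load 23/23]
  3 → roll 1  [load 22/23]
  3 → roll 2  [load 22/23]
  3 → roll 3  [load 21/23]
7 paper rolls opened.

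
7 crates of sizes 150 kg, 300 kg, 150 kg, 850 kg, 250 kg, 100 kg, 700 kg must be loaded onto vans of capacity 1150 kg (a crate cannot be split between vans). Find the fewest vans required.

Total = 850 + 700 + 300 + 250 + 150 + 150 + 100 = 2500 kg.
Lower bound: ⌈2500/1150⌉ = 3 vans.
A packing using 3 vans:
  van 1: 850 + 300 = 1150
  van 2: 700 + 250 + 150 = 1100
  van 3: 150 + 100 = 250
This matches the lower bound, so 3 is optimal.

3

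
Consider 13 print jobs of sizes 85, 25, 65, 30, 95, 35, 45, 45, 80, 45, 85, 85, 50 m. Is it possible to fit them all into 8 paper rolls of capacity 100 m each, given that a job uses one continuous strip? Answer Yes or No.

No

Total = 770 m; ⌈770/100⌉ = 8.
The bound of 8 does not rule out 8, but exhaustive search shows no assignment into 8 paper rolls of capacity 100 m exists — the minimum is 9.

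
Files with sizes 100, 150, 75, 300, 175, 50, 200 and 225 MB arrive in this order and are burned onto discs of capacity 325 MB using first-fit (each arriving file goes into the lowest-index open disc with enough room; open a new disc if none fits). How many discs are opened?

  100 → disc 1 (new)  [load 100/325]
  150 → disc 1  [load 250/325]
  75 → disc 1  [load 325/325]
  300 → disc 2 (new)  [load 300/325]
  175 → disc 3 (new)  [load 175/325]
  50 → disc 3  [load 225/325]
  200 → disc 4 (new)  [load 200/325]
  225 → disc 5 (new)  [load 225/325]
5 discs opened.

5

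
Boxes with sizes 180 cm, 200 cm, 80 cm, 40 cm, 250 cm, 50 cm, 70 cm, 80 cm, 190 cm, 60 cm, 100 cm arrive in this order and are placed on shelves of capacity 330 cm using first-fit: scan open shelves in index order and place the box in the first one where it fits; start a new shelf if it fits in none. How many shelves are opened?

  180 → shelf 1 (new)  [load 180/330]
  200 → shelf 2 (new)  [load 200/330]
  80 → shelf 1  [load 260/330]
  40 → shelf 1  [load 300/330]
  250 → shelf 3 (new)  [load 250/330]
  50 → shelf 2  [load 250/330]
  70 → shelf 2  [load 320/330]
  80 → shelf 3  [load 330/330]
  190 → shelf 4 (new)  [load 190/330]
  60 → shelf 4  [load 250/330]
  100 → shelf 5 (new)  [load 100/330]
5 shelves opened.

5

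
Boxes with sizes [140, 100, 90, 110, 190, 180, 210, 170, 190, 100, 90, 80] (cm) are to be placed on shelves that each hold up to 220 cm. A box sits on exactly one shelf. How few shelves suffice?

9

Total = 210 + 190 + 190 + 180 + 170 + 140 + 110 + 100 + 100 + 90 + 90 + 80 = 1650 cm.
Lower bound: ⌈1650/220⌉ = 8 shelves.
A packing using 9 shelves:
  shelf 1: 210 = 210
  shelf 2: 190 = 190
  shelf 3: 190 = 190
  shelf 4: 180 = 180
  shelf 5: 170 = 170
  shelf 6: 140 + 80 = 220
  shelf 7: 110 + 100 = 210
  shelf 8: 100 + 90 = 190
  shelf 9: 90 = 90
No arrangement into 8 shelves stays within capacity, so 9 is optimal.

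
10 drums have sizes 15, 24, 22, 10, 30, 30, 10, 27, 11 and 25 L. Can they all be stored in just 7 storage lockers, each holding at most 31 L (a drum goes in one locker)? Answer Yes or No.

No

Total = 204 L; ⌈204/31⌉ = 7.
The bound of 7 does not rule out 7, but exhaustive search shows no assignment into 7 storage lockers of capacity 31 L exists — the minimum is 8.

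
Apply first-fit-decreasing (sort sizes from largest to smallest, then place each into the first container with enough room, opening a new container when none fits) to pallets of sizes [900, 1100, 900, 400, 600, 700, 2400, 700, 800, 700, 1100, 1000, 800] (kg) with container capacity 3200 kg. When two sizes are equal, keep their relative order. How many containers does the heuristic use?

4

Sorted descending: 2400, 1100, 1100, 1000, 900, 900, 800, 800, 700, 700, 700, 600, 400.
  2400 → container 1 (new)  [load 2400/3200]
  1100 → container 2 (new)  [load 1100/3200]
  1100 → container 2  [load 2200/3200]
  1000 → container 2  [load 3200/3200]
  900 → container 3 (new)  [load 900/3200]
  900 → container 3  [load 1800/3200]
  800 → container 1  [load 3200/3200]
  800 → container 3  [load 2600/3200]
  700 → container 4 (new)  [load 700/3200]
  700 → container 4  [load 1400/3200]
  700 → container 4  [load 2100/3200]
  600 → container 3  [load 3200/3200]
  400 → container 4  [load 2500/3200]
4 containers opened.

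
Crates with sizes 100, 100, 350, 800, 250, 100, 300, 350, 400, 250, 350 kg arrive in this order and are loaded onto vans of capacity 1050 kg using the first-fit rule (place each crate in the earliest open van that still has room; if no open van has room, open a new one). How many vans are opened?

4

  100 → van 1 (new)  [load 100/1050]
  100 → van 1  [load 200/1050]
  350 → van 1  [load 550/1050]
  800 → van 2 (new)  [load 800/1050]
  250 → van 1  [load 800/1050]
  100 → van 1  [load 900/1050]
  300 → van 3 (new)  [load 300/1050]
  350 → van 3  [load 650/1050]
  400 → van 3  [load 1050/1050]
  250 → van 2  [load 1050/1050]
  350 → van 4 (new)  [load 350/1050]
4 vans opened.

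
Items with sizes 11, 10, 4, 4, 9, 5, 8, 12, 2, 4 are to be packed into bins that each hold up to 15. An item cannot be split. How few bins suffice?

5

Total = 12 + 11 + 10 + 9 + 8 + 5 + 4 + 4 + 4 + 2 = 69.
Lower bound: ⌈69/15⌉ = 5 bins.
A packing using 5 bins:
  bin 1: 12 + 2 = 14
  bin 2: 11 + 4 = 15
  bin 3: 10 + 5 = 15
  bin 4: 9 + 4 = 13
  bin 5: 8 + 4 = 12
This matches the lower bound, so 5 is optimal.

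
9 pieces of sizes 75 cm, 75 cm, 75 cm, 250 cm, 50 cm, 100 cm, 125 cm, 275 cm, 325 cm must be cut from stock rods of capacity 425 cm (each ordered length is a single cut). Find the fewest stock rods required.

4

Total = 325 + 275 + 250 + 125 + 100 + 75 + 75 + 75 + 50 = 1350 cm.
Lower bound: ⌈1350/425⌉ = 4 stock rods.
A packing using 4 stock rods:
  stock rod 1: 325 + 100 = 425
  stock rod 2: 275 + 125 = 400
  stock rod 3: 250 + 75 + 75 = 400
  stock rod 4: 75 + 50 = 125
This matches the lower bound, so 4 is optimal.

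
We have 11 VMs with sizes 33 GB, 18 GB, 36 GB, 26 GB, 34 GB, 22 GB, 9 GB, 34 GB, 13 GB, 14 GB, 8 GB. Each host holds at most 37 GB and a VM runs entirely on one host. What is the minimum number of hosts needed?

Total = 36 + 34 + 34 + 33 + 26 + 22 + 18 + 14 + 13 + 9 + 8 = 247 GB.
Lower bound: ⌈247/37⌉ = 7 hosts.
A packing using 8 hosts:
  host 1: 36 = 36
  host 2: 34 = 34
  host 3: 34 = 34
  host 4: 33 = 33
  host 5: 26 + 9 = 35
  host 6: 22 + 14 = 36
  host 7: 18 + 13 = 31
  host 8: 8 = 8
No arrangement into 7 hosts stays within capacity, so 8 is optimal.

8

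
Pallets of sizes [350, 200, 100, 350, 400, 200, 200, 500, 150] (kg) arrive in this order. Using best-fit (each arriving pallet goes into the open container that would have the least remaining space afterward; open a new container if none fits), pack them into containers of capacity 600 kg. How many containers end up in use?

  350 → container 1 (new)  [load 350/600]
  200 → container 1  [load 550/600]
  100 → container 2 (new)  [load 100/600]
  350 → container 2  [load 450/600]
  400 → container 3 (new)  [load 400/600]
  200 → container 3  [load 600/600]
  200 → container 4 (new)  [load 200/600]
  500 → container 5 (new)  [load 500/600]
  150 → container 2  [load 600/600]
5 containers opened.

5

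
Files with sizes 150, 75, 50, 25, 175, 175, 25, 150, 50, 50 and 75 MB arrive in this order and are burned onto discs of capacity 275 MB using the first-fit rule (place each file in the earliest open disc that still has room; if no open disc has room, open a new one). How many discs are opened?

  150 → disc 1 (new)  [load 150/275]
  75 → disc 1  [load 225/275]
  50 → disc 1  [load 275/275]
  25 → disc 2 (new)  [load 25/275]
  175 → disc 2  [load 200/275]
  175 → disc 3 (new)  [load 175/275]
  25 → disc 2  [load 225/275]
  150 → disc 4 (new)  [load 150/275]
  50 → disc 2  [load 275/275]
  50 → disc 3  [load 225/275]
  75 → disc 4  [load 225/275]
4 discs opened.

4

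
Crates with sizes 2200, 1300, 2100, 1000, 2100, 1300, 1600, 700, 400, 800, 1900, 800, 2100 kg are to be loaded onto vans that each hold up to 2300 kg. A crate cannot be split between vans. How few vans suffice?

9

Total = 2200 + 2100 + 2100 + 2100 + 1900 + 1600 + 1300 + 1300 + 1000 + 800 + 800 + 700 + 400 = 18300 kg.
Lower bound: ⌈18300/2300⌉ = 8 vans.
A packing using 9 vans:
  van 1: 2200 = 2200
  van 2: 2100 = 2100
  van 3: 2100 = 2100
  van 4: 2100 = 2100
  van 5: 1900 + 400 = 2300
  van 6: 1600 + 700 = 2300
  van 7: 1300 + 1000 = 2300
  van 8: 1300 + 800 = 2100
  van 9: 800 = 800
No arrangement into 8 vans stays within capacity, so 9 is optimal.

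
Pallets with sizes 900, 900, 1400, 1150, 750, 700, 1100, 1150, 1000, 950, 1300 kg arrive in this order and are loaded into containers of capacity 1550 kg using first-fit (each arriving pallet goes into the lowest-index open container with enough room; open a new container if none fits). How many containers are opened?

10

  900 → container 1 (new)  [load 900/1550]
  900 → container 2 (new)  [load 900/1550]
  1400 → container 3 (new)  [load 1400/1550]
  1150 → container 4 (new)  [load 1150/1550]
  750 → container 5 (new)  [load 750/1550]
  700 → container 5  [load 1450/1550]
  1100 → container 6 (new)  [load 1100/1550]
  1150 → container 7 (new)  [load 1150/1550]
  1000 → container 8 (new)  [load 1000/1550]
  950 → container 9 (new)  [load 950/1550]
  1300 → container 10 (new)  [load 1300/1550]
10 containers opened.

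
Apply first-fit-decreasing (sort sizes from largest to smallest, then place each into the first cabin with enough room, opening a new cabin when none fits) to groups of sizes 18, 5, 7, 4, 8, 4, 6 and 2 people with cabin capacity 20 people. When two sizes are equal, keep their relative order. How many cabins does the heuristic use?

Sorted descending: 18, 8, 7, 6, 5, 4, 4, 2.
  18 → cabin 1 (new)  [load 18/20]
  8 → cabin 2 (new)  [load 8/20]
  7 → cabin 2  [load 15/20]
  6 → cabin 3 (new)  [load 6/20]
  5 → cabin 2  [load 20/20]
  4 → cabin 3  [load 10/20]
  4 → cabin 3  [load 14/20]
  2 → cabin 1  [load 20/20]
3 cabins opened.

3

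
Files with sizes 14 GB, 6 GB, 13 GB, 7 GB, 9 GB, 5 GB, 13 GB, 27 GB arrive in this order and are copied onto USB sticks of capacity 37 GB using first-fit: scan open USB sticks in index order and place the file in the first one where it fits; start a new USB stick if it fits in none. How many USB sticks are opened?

  14 → USB stick 1 (new)  [load 14/37]
  6 → USB stick 1  [load 20/37]
  13 → USB stick 1  [load 33/37]
  7 → USB stick 2 (new)  [load 7/37]
  9 → USB stick 2  [load 16/37]
  5 → USB stick 2  [load 21/37]
  13 → USB stick 2  [load 34/37]
  27 → USB stick 3 (new)  [load 27/37]
3 USB sticks opened.

3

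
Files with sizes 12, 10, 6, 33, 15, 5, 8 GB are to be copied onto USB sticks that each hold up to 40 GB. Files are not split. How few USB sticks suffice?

Total = 33 + 15 + 12 + 10 + 8 + 6 + 5 = 89 GB.
Lower bound: ⌈89/40⌉ = 3 USB sticks.
A packing using 3 USB sticks:
  USB stick 1: 33 + 6 = 39
  USB stick 2: 15 + 12 + 10 = 37
  USB stick 3: 8 + 5 = 13
This matches the lower bound, so 3 is optimal.

3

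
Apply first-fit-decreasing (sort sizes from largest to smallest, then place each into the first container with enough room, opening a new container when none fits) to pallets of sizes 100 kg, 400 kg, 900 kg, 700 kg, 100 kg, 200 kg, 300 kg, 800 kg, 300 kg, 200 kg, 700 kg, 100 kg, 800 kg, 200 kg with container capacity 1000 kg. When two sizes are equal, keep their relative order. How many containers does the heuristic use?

6

Sorted descending: 900, 800, 800, 700, 700, 400, 300, 300, 200, 200, 200, 100, 100, 100.
  900 → container 1 (new)  [load 900/1000]
  800 → container 2 (new)  [load 800/1000]
  800 → container 3 (new)  [load 800/1000]
  700 → container 4 (new)  [load 700/1000]
  700 → container 5 (new)  [load 700/1000]
  400 → container 6 (new)  [load 400/1000]
  300 → container 4  [load 1000/1000]
  300 → container 5  [load 1000/1000]
  200 → container 2  [load 1000/1000]
  200 → container 3  [load 1000/1000]
  200 → container 6  [load 600/1000]
  100 → container 1  [load 1000/1000]
  100 → container 6  [load 700/1000]
  100 → container 6  [load 800/1000]
6 containers opened.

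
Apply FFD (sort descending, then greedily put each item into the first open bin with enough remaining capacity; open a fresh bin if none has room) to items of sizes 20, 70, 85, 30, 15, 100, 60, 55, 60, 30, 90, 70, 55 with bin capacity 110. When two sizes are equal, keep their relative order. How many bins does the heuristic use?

8

Sorted descending: 100, 90, 85, 70, 70, 60, 60, 55, 55, 30, 30, 20, 15.
  100 → bin 1 (new)  [load 100/110]
  90 → bin 2 (new)  [load 90/110]
  85 → bin 3 (new)  [load 85/110]
  70 → bin 4 (new)  [load 70/110]
  70 → bin 5 (new)  [load 70/110]
  60 → bin 6 (new)  [load 60/110]
  60 → bin 7 (new)  [load 60/110]
  55 → bin 8 (new)  [load 55/110]
  55 → bin 8  [load 110/110]
  30 → bin 4  [load 100/110]
  30 → bin 5  [load 100/110]
  20 → bin 2  [load 110/110]
  15 → bin 3  [load 100/110]
8 bins opened.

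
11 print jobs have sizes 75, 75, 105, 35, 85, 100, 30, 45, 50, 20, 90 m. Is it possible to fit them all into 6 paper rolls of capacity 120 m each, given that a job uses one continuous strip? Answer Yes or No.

Total = 710 m; ⌈710/120⌉ = 6.
The bound of 6 does not rule out 6, but exhaustive search shows no assignment into 6 paper rolls of capacity 120 m exists — the minimum is 7.

No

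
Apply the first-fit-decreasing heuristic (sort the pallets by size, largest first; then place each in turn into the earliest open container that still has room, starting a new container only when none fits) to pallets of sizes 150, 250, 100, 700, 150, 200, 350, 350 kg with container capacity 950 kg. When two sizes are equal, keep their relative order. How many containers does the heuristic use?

Sorted descending: 700, 350, 350, 250, 200, 150, 150, 100.
  700 → container 1 (new)  [load 700/950]
  350 → container 2 (new)  [load 350/950]
  350 → container 2  [load 700/950]
  250 → container 1  [load 950/950]
  200 → container 2  [load 900/950]
  150 → container 3 (new)  [load 150/950]
  150 → container 3  [load 300/950]
  100 → container 3  [load 400/950]
3 containers opened.

3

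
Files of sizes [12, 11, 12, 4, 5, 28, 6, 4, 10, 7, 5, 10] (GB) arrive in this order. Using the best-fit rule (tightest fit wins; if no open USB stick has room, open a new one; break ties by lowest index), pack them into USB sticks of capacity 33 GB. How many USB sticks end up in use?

4

  12 → USB stick 1 (new)  [load 12/33]
  11 → USB stick 1  [load 23/33]
  12 → USB stick 2 (new)  [load 12/33]
  4 → USB stick 1  [load 27/33]
  5 → USB stick 1  [load 32/33]
  28 → USB stick 3 (new)  [load 28/33]
  6 → USB stick 2  [load 18/33]
  4 → USB stick 3  [load 32/33]
  10 → USB stick 2  [load 28/33]
  7 → USB stick 4 (new)  [load 7/33]
  5 → USB stick 2  [load 33/33]
  10 → USB stick 4  [load 17/33]
4 USB sticks opened.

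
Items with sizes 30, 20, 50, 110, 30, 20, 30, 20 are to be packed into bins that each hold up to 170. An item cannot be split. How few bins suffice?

2

Total = 110 + 50 + 30 + 30 + 30 + 20 + 20 + 20 = 310.
Lower bound: ⌈310/170⌉ = 2 bins.
A packing using 2 bins:
  bin 1: 110 + 50 = 160
  bin 2: 30 + 30 + 30 + 20 + 20 + 20 = 150
This matches the lower bound, so 2 is optimal.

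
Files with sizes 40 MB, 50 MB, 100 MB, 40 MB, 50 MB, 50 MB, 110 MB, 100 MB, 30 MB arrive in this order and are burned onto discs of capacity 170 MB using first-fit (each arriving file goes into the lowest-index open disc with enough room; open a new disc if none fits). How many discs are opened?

  40 → disc 1 (new)  [load 40/170]
  50 → disc 1  [load 90/170]
  100 → disc 2 (new)  [load 100/170]
  40 → disc 1  [load 130/170]
  50 → disc 2  [load 150/170]
  50 → disc 3 (new)  [load 50/170]
  110 → disc 3  [load 160/170]
  100 → disc 4 (new)  [load 100/170]
  30 → disc 1  [load 160/170]
4 discs opened.

4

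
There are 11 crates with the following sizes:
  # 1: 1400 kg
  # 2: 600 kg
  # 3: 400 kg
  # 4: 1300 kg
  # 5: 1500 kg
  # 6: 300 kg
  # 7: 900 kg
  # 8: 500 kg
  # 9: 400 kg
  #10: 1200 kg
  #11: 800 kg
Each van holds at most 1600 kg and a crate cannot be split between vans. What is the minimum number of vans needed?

7

Total = 1500 + 1400 + 1300 + 1200 + 900 + 800 + 600 + 500 + 400 + 400 + 300 = 9300 kg.
Lower bound: ⌈9300/1600⌉ = 6 vans.
A packing using 7 vans:
  van 1: 1500 = 1500
  van 2: 1400 = 1400
  van 3: 1300 + 300 = 1600
  van 4: 1200 + 400 = 1600
  van 5: 900 + 600 = 1500
  van 6: 800 + 500 = 1300
  van 7: 400 = 400
No arrangement into 6 vans stays within capacity, so 7 is optimal.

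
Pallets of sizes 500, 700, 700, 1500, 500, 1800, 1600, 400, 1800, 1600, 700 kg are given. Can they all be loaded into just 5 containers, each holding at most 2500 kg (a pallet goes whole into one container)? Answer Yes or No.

Yes

A valid assignment using 5 containers:
  container 1: 1800 + 700 = 2500
  container 2: 1800 + 700 = 2500
  container 3: 1600 + 700 = 2300
  container 4: 1600 + 500 + 400 = 2500
  container 5: 1500 + 500 = 2000
Every load is within 2500 kg, so 5 containers suffice.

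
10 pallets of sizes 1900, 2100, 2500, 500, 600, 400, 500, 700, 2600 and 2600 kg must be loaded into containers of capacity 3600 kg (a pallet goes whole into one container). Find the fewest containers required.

Total = 2600 + 2600 + 2500 + 2100 + 1900 + 700 + 600 + 500 + 500 + 400 = 14400 kg.
Lower bound: ⌈14400/3600⌉ = 4 containers.
Also, 5 pallets each exceed 1800 kg, and no two of those can share a container, so at least 5 containers are needed.
A packing using 5 containers:
  container 1: 2600 + 700 = 3300
  container 2: 2600 + 600 + 400 = 3600
  container 3: 2500 + 500 + 500 = 3500
  container 4: 2100 = 2100
  container 5: 1900 = 1900
This matches the lower bound, so 5 is optimal.

5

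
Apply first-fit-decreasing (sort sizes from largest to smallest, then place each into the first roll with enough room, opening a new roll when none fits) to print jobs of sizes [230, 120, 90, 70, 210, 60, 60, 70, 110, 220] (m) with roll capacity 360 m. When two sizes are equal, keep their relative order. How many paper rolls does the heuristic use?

Sorted descending: 230, 220, 210, 120, 110, 90, 70, 70, 60, 60.
  230 → roll 1 (new)  [load 230/360]
  220 → roll 2 (new)  [load 220/360]
  210 → roll 3 (new)  [load 210/360]
  120 → roll 1  [load 350/360]
  110 → roll 2  [load 330/360]
  90 → roll 3  [load 300/360]
  70 → roll 4 (new)  [load 70/360]
  70 → roll 4  [load 140/360]
  60 → roll 3  [load 360/360]
  60 → roll 4  [load 200/360]
4 paper rolls opened.

4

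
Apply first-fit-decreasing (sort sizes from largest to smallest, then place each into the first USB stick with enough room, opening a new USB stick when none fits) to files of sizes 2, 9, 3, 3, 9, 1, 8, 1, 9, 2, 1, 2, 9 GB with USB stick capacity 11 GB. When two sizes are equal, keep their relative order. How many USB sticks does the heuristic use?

6

Sorted descending: 9, 9, 9, 9, 8, 3, 3, 2, 2, 2, 1, 1, 1.
  9 → USB stick 1 (new)  [load 9/11]
  9 → USB stick 2 (new)  [load 9/11]
  9 → USB stick 3 (new)  [load 9/11]
  9 → USB stick 4 (new)  [load 9/11]
  8 → USB stick 5 (new)  [load 8/11]
  3 → USB stick 5  [load 11/11]
  3 → USB stick 6 (new)  [load 3/11]
  2 → USB stick 1  [load 11/11]
  2 → USB stick 2  [load 11/11]
  2 → USB stick 3  [load 11/11]
  1 → USB stick 4  [load 10/11]
  1 → USB stick 4  [load 11/11]
  1 → USB stick 6  [load 4/11]
6 USB sticks opened.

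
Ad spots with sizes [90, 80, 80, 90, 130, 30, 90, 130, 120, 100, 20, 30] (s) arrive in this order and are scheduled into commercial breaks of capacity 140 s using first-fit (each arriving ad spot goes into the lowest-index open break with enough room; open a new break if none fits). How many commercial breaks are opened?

9

  90 → break 1 (new)  [load 90/140]
  80 → break 2 (new)  [load 80/140]
  80 → break 3 (new)  [load 80/140]
  90 → break 4 (new)  [load 90/140]
  130 → break 5 (new)  [load 130/140]
  30 → break 1  [load 120/140]
  90 → break 6 (new)  [load 90/140]
  130 → break 7 (new)  [load 130/140]
  120 → break 8 (new)  [load 120/140]
  100 → break 9 (new)  [load 100/140]
  20 → break 1  [load 140/140]
  30 → break 2  [load 110/140]
9 commercial breaks opened.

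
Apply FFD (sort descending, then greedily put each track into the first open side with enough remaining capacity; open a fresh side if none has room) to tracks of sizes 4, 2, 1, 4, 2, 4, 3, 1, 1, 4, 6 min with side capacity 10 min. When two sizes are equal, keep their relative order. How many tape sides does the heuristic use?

4

Sorted descending: 6, 4, 4, 4, 4, 3, 2, 2, 1, 1, 1.
  6 → side 1 (new)  [load 6/10]
  4 → side 1  [load 10/10]
  4 → side 2 (new)  [load 4/10]
  4 → side 2  [load 8/10]
  4 → side 3 (new)  [load 4/10]
  3 → side 3  [load 7/10]
  2 → side 2  [load 10/10]
  2 → side 3  [load 9/10]
  1 → side 3  [load 10/10]
  1 → side 4 (new)  [load 1/10]
  1 → side 4  [load 2/10]
4 tape sides opened.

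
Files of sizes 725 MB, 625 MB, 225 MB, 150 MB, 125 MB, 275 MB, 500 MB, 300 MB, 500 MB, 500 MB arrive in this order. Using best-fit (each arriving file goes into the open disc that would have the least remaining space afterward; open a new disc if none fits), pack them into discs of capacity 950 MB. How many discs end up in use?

5

  725 → disc 1 (new)  [load 725/950]
  625 → disc 2 (new)  [load 625/950]
  225 → disc 1  [load 950/950]
  150 → disc 2  [load 775/950]
  125 → disc 2  [load 900/950]
  275 → disc 3 (new)  [load 275/950]
  500 → disc 3  [load 775/950]
  300 → disc 4 (new)  [load 300/950]
  500 → disc 4  [load 800/950]
  500 → disc 5 (new)  [load 500/950]
5 discs opened.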